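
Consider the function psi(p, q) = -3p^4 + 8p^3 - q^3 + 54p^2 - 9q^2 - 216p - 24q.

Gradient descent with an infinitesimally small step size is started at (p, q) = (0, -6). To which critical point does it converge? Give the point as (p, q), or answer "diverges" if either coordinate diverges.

psi is separable, so gradient descent decouples: p follows -∂psi/∂p, q follows -∂psi/∂q.
∂psi/∂p = -12(p - 3)(p - 2)(p + 3); at p=0 this is -216, so p increases.
∂psi/∂q = -3(q + 2)(q + 4); at q=-6 this is -24, so q increases.
p converges to its nearest critical value 2 (a local min of the p-part); q converges to -4. The iterate converges to (2, -4).

(2, -4)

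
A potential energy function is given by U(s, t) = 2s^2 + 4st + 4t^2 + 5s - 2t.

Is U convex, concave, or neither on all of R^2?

convex

U is quadratic, so its Hessian is the constant matrix H = [[4, 4], [4, 8]].
det(H) = 16, tr(H) = 12.
det(H) > 0 and tr(H) > 0, so H is positive definite everywhere: convex.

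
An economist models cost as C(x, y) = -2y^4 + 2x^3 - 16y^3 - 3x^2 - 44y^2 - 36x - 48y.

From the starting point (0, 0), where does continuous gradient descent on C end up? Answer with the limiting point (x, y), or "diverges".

C is separable, so gradient descent decouples: x follows -∂C/∂x, y follows -∂C/∂y.
∂C/∂x = 6(x - 3)(x + 2); at x=0 this is -36, so x increases.
∂C/∂y = -8(y + 1)(y + 2)(y + 3); at y=0 this is -48, so y increases.
The y-coordinate has no critical point in that direction and runs off to infinity.

diverges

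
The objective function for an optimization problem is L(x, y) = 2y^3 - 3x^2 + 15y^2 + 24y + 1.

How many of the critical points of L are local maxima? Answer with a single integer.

1

L separates as a function of x plus a function of y, so ∇L=0 decouples.
∂L/∂x = -6x = 0 at x ∈ {0}; ∂L/∂y = 6(y + 1)(y + 4) = 0 at y ∈ {-4, -1}.
The Hessian is diagonal: diag(L_xx, L_yy). Second derivatives: L_xx(0)=-6; L_yy(-4)=-18, L_yy(-1)=18.
Local maxima occur where both diagonal entries negative: (0, -4). Count: 1.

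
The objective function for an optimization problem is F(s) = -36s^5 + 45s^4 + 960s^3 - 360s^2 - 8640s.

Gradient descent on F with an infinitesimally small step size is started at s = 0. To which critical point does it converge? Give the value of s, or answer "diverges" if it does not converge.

2

F'(s) = -180(s - 4)(s - 2)(s + 2)(s + 3), so F'(0) = -8640.
Gradient descent moves in the -F' direction, i.e. s is increasing.
The nearest critical point in that direction is s = 2, where F'' = 7200 > 0 (a local minimum). The iterate converges there.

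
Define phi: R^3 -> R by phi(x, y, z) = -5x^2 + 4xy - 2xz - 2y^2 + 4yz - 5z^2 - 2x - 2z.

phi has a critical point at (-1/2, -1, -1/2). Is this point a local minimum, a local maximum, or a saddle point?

local maximum

The Hessian is constant: H = [[-10, 4, -2], [4, -4, 4], [-2, 4, -10]].
Leading principal minors: Δ₁ = -10, Δ₂ = 24, Δ₃ = -128.
The minors alternate sign starting negative (−, +, −), so H is negative definite: a local maximum.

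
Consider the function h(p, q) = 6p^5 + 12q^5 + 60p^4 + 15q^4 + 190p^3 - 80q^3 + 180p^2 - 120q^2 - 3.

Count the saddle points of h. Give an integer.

h separates as a function of p plus a function of q, so ∇h=0 decouples.
∂h/∂p = 30p(p + 1)(p + 3)(p + 4) = 0 at p ∈ {-4, -3, -1, 0}; ∂h/∂q = 60q(q - 2)(q + 1)(q + 2) = 0 at q ∈ {-2, -1, 0, 2}.
The Hessian is diagonal: diag(h_pp, h_qq). Second derivatives: h_pp(-4)=-360, h_pp(-3)=180, h_pp(-1)=-180, h_pp(0)=360; h_qq(-2)=-480, h_qq(-1)=180, h_qq(0)=-240, h_qq(2)=1440.
Saddle points occur where the two diagonal entries have opposite signs: (-4, -1), (-4, 2), (-3, -2), (-3, 0), (-1, -1), (-1, 2), (0, -2), (0, 0). Count: 8.

8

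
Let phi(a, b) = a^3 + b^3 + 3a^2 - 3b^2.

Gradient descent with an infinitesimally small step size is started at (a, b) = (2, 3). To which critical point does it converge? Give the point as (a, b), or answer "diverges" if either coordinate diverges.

phi is separable, so gradient descent decouples: a follows -∂phi/∂a, b follows -∂phi/∂b.
∂phi/∂a = 3a(a + 2); at a=2 this is 24, so a decreases.
∂phi/∂b = 3b(b - 2); at b=3 this is 9, so b decreases.
a converges to its nearest critical value 0 (a local min of the a-part); b converges to 2. The iterate converges to (0, 2).

(0, 2)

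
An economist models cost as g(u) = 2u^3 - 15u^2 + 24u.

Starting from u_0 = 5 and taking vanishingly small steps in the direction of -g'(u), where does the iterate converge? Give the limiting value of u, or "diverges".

g'(u) = 6(u - 4)(u - 1), so g'(5) = 24.
Gradient descent moves in the -g' direction, i.e. u is decreasing.
The nearest critical point in that direction is u = 4, where g'' = 18 > 0 (a local minimum). The iterate converges there.

4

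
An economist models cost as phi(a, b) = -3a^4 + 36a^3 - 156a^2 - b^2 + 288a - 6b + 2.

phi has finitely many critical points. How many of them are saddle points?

1

phi separates as a function of a plus a function of b, so ∇phi=0 decouples.
∂phi/∂a = -12(a - 4)(a - 3)(a - 2) = 0 at a ∈ {2, 3, 4}; ∂phi/∂b = -2(b + 3) = 0 at b ∈ {-3}.
The Hessian is diagonal: diag(phi_aa, phi_bb). Second derivatives: phi_aa(2)=-24, phi_aa(3)=12, phi_aa(4)=-24; phi_bb(-3)=-2.
Saddle points occur where the two diagonal entries have opposite signs: (3, -3). Count: 1.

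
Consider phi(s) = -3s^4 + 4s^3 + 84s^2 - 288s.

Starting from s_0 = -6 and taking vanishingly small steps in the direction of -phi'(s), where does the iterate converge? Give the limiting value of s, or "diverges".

phi'(s) = -12(s - 3)(s - 2)(s + 4), so phi'(-6) = 1728.
Gradient descent moves in the -phi' direction, i.e. s is decreasing.
There is no critical point below s=-6, and phi' keeps the same sign, so the iterate runs off to −∞.

diverges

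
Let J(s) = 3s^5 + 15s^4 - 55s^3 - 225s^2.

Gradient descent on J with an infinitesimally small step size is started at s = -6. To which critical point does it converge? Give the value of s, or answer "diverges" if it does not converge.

J'(s) = 15s(s - 3)(s + 2)(s + 5), so J'(-6) = 3240.
Gradient descent moves in the -J' direction, i.e. s is decreasing.
There is no critical point below s=-6, and J' keeps the same sign, so the iterate runs off to −∞.

diverges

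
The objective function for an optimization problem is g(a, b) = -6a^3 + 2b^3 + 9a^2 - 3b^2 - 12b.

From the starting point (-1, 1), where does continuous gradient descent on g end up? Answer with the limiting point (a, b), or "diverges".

(0, 2)

g is separable, so gradient descent decouples: a follows -∂g/∂a, b follows -∂g/∂b.
∂g/∂a = -18a(a - 1); at a=-1 this is -36, so a increases.
∂g/∂b = 6(b - 2)(b + 1); at b=1 this is -12, so b increases.
a converges to its nearest critical value 0 (a local min of the a-part); b converges to 2. The iterate converges to (0, 2).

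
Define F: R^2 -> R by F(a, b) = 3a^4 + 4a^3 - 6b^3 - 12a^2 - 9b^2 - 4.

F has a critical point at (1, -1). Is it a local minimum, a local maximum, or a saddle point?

local minimum

The mixed partial ∂²F/∂a∂b is 0, so the Hessian at any point is diag(F_aa, F_bb) = diag(12(3a^2 + 2a - 2), -18(2b + 1)).
At (1, -1): H = diag(36, 18).
Both eigenvalues are positive, so H is positive definite: a local minimum.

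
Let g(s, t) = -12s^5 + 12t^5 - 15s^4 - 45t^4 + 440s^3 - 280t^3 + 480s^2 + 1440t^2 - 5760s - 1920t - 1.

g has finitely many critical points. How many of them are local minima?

4

g separates as a function of s plus a function of t, so ∇g=0 decouples.
∂g/∂s = -60(s - 4)(s - 2)(s + 3)(s + 4) = 0 at s ∈ {-4, -3, 2, 4}; ∂g/∂t = 60(t - 4)(t - 2)(t - 1)(t + 4) = 0 at t ∈ {-4, 1, 2, 4}.
The Hessian is diagonal: diag(g_ss, g_tt). Second derivatives: g_ss(-4)=2880, g_ss(-3)=-2100, g_ss(2)=3600, g_ss(4)=-6720; g_tt(-4)=-14400, g_tt(1)=900, g_tt(2)=-720, g_tt(4)=2880.
Local minima occur where both diagonal entries positive: (-4, 1), (-4, 4), (2, 1), (2, 4). Count: 4.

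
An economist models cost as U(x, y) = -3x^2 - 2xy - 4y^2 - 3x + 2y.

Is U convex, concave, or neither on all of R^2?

concave

U is quadratic, so its Hessian is the constant matrix H = [[-6, -2], [-2, -8]].
det(H) = 44, tr(H) = -14.
det(H) > 0 and tr(H) < 0, so H is negative definite everywhere: concave.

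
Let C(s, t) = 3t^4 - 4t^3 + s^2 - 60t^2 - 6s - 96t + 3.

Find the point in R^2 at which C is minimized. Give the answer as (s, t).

C(s,t) separates as P(s) + Q(t) + 3, so its minimum is min P + min Q + 3.
P'(s) = 2s - 6 vanishes at s ∈ {3}; Q'(t) = 12(t - 4)(t + 1)(t + 2) vanishes at t ∈ {-2, -1, 4}.
Local minima of P (where P''>0): P(3)=-9. Local minima of Q: Q(-2)=32, Q(4)=-832.
So the global minimum of C is P(3) + Q(4) + 3 = -9 − 832 + 3 = -838, attained at (3, 4).

(3, 4)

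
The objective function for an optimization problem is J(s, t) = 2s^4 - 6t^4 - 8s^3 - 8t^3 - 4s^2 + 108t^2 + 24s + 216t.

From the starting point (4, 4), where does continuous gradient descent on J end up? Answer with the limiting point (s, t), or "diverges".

J is separable, so gradient descent decouples: s follows -∂J/∂s, t follows -∂J/∂t.
∂J/∂s = 8(s - 3)(s - 1)(s + 1); at s=4 this is 120, so s decreases.
∂J/∂t = -24(t - 3)(t + 1)(t + 3); at t=4 this is -840, so t increases.
The t-coordinate has no critical point in that direction and runs off to infinity.

diverges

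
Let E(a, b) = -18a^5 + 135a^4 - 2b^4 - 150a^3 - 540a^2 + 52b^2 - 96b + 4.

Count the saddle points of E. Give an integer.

E separates as a function of a plus a function of b, so ∇E=0 decouples.
∂E/∂a = -90a(a - 4)(a - 3)(a + 1) = 0 at a ∈ {-1, 0, 3, 4}; ∂E/∂b = -8(b - 3)(b - 1)(b + 4) = 0 at b ∈ {-4, 1, 3}.
The Hessian is diagonal: diag(E_aa, E_bb). Second derivatives: E_aa(-1)=1800, E_aa(0)=-1080, E_aa(3)=1080, E_aa(4)=-1800; E_bb(-4)=-280, E_bb(1)=80, E_bb(3)=-112.
Saddle points occur where the two diagonal entries have opposite signs: (-1, -4), (-1, 3), (0, 1), (3, -4), (3, 3), (4, 1). Count: 6.

6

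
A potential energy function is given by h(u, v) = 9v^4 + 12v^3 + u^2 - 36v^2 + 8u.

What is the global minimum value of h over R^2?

h(u,v) separates as P(u) + Q(v), so its minimum is min P + min Q.
P'(u) = 2u + 8 vanishes at u ∈ {-4}; Q'(v) = 36v(v - 1)(v + 2) vanishes at v ∈ {-2, 0, 1}.
Local minima of P (where P''>0): P(-4)=-16. Local minima of Q: Q(-2)=-96, Q(1)=-15.
So the global minimum of h is P(-4) + Q(-2) = -16 − 96 = -112, attained at (-4, -2).

-112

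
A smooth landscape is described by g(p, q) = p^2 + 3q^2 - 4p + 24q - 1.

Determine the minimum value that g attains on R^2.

g(p,q) separates as A(p) + B(q) − 1, so its minimum is min A + min B − 1.
A'(p) = 2p - 4 vanishes at p ∈ {2}; B'(q) = 6q + 24 vanishes at q ∈ {-4}.
Local minima of A (where A''>0): A(2)=-4. Local minima of B: B(-4)=-48.
So the global minimum of g is A(2) + B(-4) − 1 = -4 − 48 − 1 = -53, attained at (2, -4).

-53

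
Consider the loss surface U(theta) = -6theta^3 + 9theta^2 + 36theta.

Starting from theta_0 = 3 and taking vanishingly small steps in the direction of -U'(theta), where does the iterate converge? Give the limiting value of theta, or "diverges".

U'(theta) = -18(theta - 2)(theta + 1), so U'(3) = -72.
Gradient descent moves in the -U' direction, i.e. theta is increasing.
There is no critical point above theta=3, and U' keeps the same sign, so the iterate runs off to +∞.

diverges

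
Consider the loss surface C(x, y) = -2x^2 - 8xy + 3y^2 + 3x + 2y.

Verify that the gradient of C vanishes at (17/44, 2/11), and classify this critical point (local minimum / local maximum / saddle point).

∇C = (-4x - 8y + 3, -8x + 6y + 2); substituting (17/44, 2/11) gives ∇C = (0, 0), so (17/44, 2/11) is indeed a critical point.
The Hessian of C is constant: H = [[-4, -8], [-8, 6]].
det(H) = (-4)·6 − (-8)² = -88.
Since det(H) < 0, H is indefinite and the critical point is a saddle point.

saddle point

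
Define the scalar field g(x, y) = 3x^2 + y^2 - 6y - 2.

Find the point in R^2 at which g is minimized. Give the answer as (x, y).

g(x,y) separates as P(x) + Q(y) − 2, so its minimum is min P + min Q − 2.
P'(x) = 6x vanishes at x ∈ {0}; Q'(y) = 2y - 6 vanishes at y ∈ {3}.
Local minima of P (where P''>0): P(0)=0. Local minima of Q: Q(3)=-9.
So the global minimum of g is P(0) + Q(3) − 2 = 0 − 9 − 2 = -11, attained at (0, 3).

(0, 3)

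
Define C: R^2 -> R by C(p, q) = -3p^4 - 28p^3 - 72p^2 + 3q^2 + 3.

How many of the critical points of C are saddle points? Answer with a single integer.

2

C separates as a function of p plus a function of q, so ∇C=0 decouples.
∂C/∂p = -12p(p + 3)(p + 4) = 0 at p ∈ {-4, -3, 0}; ∂C/∂q = 6q = 0 at q ∈ {0}.
The Hessian is diagonal: diag(C_pp, C_qq). Second derivatives: C_pp(-4)=-48, C_pp(-3)=36, C_pp(0)=-144; C_qq(0)=6.
Saddle points occur where the two diagonal entries have opposite signs: (-4, 0), (0, 0). Count: 2.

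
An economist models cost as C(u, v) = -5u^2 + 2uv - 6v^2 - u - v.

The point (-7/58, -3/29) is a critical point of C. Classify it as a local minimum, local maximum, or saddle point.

local maximum

The Hessian of C is constant: H = [[-10, 2], [2, -12]].
det(H) = (-10)·(-12) − 2² = 116.
det(H) > 0 and tr(H) = -22 < 0, so H is negative definite and the point is a local maximum.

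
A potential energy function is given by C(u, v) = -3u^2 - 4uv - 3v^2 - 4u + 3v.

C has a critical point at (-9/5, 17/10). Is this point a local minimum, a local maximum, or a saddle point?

local maximum

The Hessian of C is constant: H = [[-6, -4], [-4, -6]].
det(H) = (-6)·(-6) − (-4)² = 20.
det(H) > 0 and tr(H) = -12 < 0, so H is negative definite and the point is a local maximum.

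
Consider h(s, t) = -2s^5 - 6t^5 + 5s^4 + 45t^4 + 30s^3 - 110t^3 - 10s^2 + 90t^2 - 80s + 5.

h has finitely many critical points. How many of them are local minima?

4

h separates as a function of s plus a function of t, so ∇h=0 decouples.
∂h/∂s = -10(s - 4)(s - 1)(s + 1)(s + 2) = 0 at s ∈ {-2, -1, 1, 4}; ∂h/∂t = -30t(t - 3)(t - 2)(t - 1) = 0 at t ∈ {0, 1, 2, 3}.
The Hessian is diagonal: diag(h_ss, h_tt). Second derivatives: h_ss(-2)=180, h_ss(-1)=-100, h_ss(1)=180, h_ss(4)=-900; h_tt(0)=180, h_tt(1)=-60, h_tt(2)=60, h_tt(3)=-180.
Local minima occur where both diagonal entries positive: (-2, 0), (-2, 2), (1, 0), (1, 2). Count: 4.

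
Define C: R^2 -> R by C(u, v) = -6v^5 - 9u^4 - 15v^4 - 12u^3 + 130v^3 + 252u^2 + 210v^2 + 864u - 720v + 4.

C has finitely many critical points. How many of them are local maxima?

C separates as a function of u plus a function of v, so ∇C=0 decouples.
∂C/∂u = -36(u - 4)(u + 2)(u + 3) = 0 at u ∈ {-3, -2, 4}; ∂C/∂v = -30(v - 3)(v - 1)(v + 2)(v + 4) = 0 at v ∈ {-4, -2, 1, 3}.
The Hessian is diagonal: diag(C_uu, C_vv). Second derivatives: C_uu(-3)=-252, C_uu(-2)=216, C_uu(4)=-1512; C_vv(-4)=2100, C_vv(-2)=-900, C_vv(1)=900, C_vv(3)=-2100.
Local maxima occur where both diagonal entries negative: (-3, -2), (-3, 3), (4, -2), (4, 3). Count: 4.

4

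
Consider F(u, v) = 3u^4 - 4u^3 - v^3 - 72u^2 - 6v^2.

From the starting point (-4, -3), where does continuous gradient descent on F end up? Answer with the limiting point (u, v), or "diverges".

(-3, -4)

F is separable, so gradient descent decouples: u follows -∂F/∂u, v follows -∂F/∂v.
∂F/∂u = 12u(u - 4)(u + 3); at u=-4 this is -384, so u increases.
∂F/∂v = -3v(v + 4); at v=-3 this is 9, so v decreases.
u converges to its nearest critical value -3 (a local min of the u-part); v converges to -4. The iterate converges to (-3, -4).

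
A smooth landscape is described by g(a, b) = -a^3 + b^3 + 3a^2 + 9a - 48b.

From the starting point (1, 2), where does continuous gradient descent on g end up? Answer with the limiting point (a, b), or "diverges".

g is separable, so gradient descent decouples: a follows -∂g/∂a, b follows -∂g/∂b.
∂g/∂a = -3(a - 3)(a + 1); at a=1 this is 12, so a decreases.
∂g/∂b = 3(b - 4)(b + 4); at b=2 this is -36, so b increases.
a converges to its nearest critical value -1 (a local min of the a-part); b converges to 4. The iterate converges to (-1, 4).

(-1, 4)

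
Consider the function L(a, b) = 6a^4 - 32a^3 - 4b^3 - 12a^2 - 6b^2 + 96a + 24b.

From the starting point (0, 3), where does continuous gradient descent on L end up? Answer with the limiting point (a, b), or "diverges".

L is separable, so gradient descent decouples: a follows -∂L/∂a, b follows -∂L/∂b.
∂L/∂a = 24(a - 4)(a - 1)(a + 1); at a=0 this is 96, so a decreases.
∂L/∂b = -12(b - 1)(b + 2); at b=3 this is -120, so b increases.
The b-coordinate has no critical point in that direction and runs off to infinity.

diverges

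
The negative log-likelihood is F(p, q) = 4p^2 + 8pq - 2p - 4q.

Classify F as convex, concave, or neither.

neither

F is quadratic, so its Hessian is the constant matrix H = [[8, 8], [8, 0]].
det(H) = -64, tr(H) = 8.
det(H) < 0, so H is indefinite: neither convex nor concave.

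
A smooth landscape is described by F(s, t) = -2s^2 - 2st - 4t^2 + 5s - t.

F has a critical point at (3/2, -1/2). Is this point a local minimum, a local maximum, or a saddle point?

local maximum

The Hessian of F is constant: H = [[-4, -2], [-2, -8]].
det(H) = (-4)·(-8) − (-2)² = 28.
det(H) > 0 and tr(H) = -12 < 0, so H is negative definite and the point is a local maximum.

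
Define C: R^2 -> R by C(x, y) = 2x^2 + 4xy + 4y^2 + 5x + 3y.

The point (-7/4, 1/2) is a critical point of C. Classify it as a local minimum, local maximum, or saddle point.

local minimum

The Hessian of C is constant: H = [[4, 4], [4, 8]].
det(H) = 4·8 − 4² = 16.
det(H) > 0 and tr(H) = 12 > 0, so H is positive definite and the point is a local minimum.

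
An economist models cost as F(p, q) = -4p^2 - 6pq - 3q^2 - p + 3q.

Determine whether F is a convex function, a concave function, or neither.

concave

F is quadratic, so its Hessian is the constant matrix H = [[-8, -6], [-6, -6]].
det(H) = 12, tr(H) = -14.
det(H) > 0 and tr(H) < 0, so H is negative definite everywhere: concave.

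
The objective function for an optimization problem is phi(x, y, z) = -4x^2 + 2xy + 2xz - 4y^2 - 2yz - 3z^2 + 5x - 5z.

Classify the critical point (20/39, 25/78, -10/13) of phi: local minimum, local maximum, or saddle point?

local maximum

The Hessian is constant: H = [[-8, 2, 2], [2, -8, -2], [2, -2, -6]].
Leading principal minors: Δ₁ = -8, Δ₂ = 60, Δ₃ = -312.
The minors alternate sign starting negative (−, +, −), so H is negative definite: a local maximum.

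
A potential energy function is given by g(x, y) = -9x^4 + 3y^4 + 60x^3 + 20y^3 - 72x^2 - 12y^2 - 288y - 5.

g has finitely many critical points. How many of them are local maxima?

g separates as a function of x plus a function of y, so ∇g=0 decouples.
∂g/∂x = -36x(x - 4)(x - 1) = 0 at x ∈ {0, 1, 4}; ∂g/∂y = 12(y - 2)(y + 3)(y + 4) = 0 at y ∈ {-4, -3, 2}.
The Hessian is diagonal: diag(g_xx, g_yy). Second derivatives: g_xx(0)=-144, g_xx(1)=108, g_xx(4)=-432; g_yy(-4)=72, g_yy(-3)=-60, g_yy(2)=360.
Local maxima occur where both diagonal entries negative: (0, -3), (4, -3). Count: 2.

2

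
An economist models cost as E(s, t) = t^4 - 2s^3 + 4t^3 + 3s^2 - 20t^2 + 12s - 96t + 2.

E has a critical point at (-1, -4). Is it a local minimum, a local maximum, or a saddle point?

local minimum

The mixed partial ∂²E/∂s∂t is 0, so the Hessian at any point is diag(E_ss, E_tt) = diag(6(-2s + 1), 4(3t^2 + 6t - 10)).
At (-1, -4): H = diag(18, 56).
Both eigenvalues are positive, so H is positive definite: a local minimum.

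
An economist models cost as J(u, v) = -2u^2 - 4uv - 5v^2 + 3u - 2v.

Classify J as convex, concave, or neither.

J is quadratic, so its Hessian is the constant matrix H = [[-4, -4], [-4, -10]].
det(H) = 24, tr(H) = -14.
det(H) > 0 and tr(H) < 0, so H is negative definite everywhere: concave.

concave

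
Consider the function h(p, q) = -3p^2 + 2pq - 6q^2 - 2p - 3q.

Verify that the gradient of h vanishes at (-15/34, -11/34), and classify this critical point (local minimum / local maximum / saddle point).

local maximum

∇h = (-6p + 2q - 2, 2p - 12q - 3); substituting (-15/34, -11/34) gives ∇h = (0, 0), so (-15/34, -11/34) is indeed a critical point.
The Hessian of h is constant: H = [[-6, 2], [2, -12]].
det(H) = (-6)·(-12) − 2² = 68.
det(H) > 0 and tr(H) = -18 < 0, so H is negative definite and the point is a local maximum.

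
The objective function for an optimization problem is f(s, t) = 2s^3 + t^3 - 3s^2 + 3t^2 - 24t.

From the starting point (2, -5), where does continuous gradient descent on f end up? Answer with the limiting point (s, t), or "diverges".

f is separable, so gradient descent decouples: s follows -∂f/∂s, t follows -∂f/∂t.
∂f/∂s = 6s(s - 1); at s=2 this is 12, so s decreases.
∂f/∂t = 3(t - 2)(t + 4); at t=-5 this is 21, so t decreases.
The t-coordinate has no critical point in that direction and runs off to infinity.

diverges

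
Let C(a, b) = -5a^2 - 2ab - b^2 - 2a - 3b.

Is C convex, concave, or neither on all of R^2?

C is quadratic, so its Hessian is the constant matrix H = [[-10, -2], [-2, -2]].
det(H) = 16, tr(H) = -12.
det(H) > 0 and tr(H) < 0, so H is negative definite everywhere: concave.

concave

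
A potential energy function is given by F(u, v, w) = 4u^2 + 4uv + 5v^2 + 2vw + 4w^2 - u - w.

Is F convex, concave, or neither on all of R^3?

convex

F is quadratic, so its Hessian is the constant matrix H = [[8, 4, 0], [4, 10, 2], [0, 2, 8]].
Leading principal minors: 8, 64, 480.
All positive ⇒ H ≻ 0 ⇒ convex.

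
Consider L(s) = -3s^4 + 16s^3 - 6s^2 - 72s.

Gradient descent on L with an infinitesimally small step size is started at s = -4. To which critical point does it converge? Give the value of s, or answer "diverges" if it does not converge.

diverges

L'(s) = -12(s - 3)(s - 2)(s + 1), so L'(-4) = 1512.
Gradient descent moves in the -L' direction, i.e. s is decreasing.
There is no critical point below s=-4, and L' keeps the same sign, so the iterate runs off to −∞.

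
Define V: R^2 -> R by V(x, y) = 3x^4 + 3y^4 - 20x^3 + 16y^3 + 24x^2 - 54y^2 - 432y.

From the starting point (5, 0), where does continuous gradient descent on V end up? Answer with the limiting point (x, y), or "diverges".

(4, 3)

V is separable, so gradient descent decouples: x follows -∂V/∂x, y follows -∂V/∂y.
∂V/∂x = 12x(x - 4)(x - 1); at x=5 this is 240, so x decreases.
∂V/∂y = 12(y - 3)(y + 3)(y + 4); at y=0 this is -432, so y increases.
x converges to its nearest critical value 4 (a local min of the x-part); y converges to 3. The iterate converges to (4, 3).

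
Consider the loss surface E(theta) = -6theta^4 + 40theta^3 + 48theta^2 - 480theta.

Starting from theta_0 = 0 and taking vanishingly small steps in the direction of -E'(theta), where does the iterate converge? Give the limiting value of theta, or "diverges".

E'(theta) = -24(theta - 5)(theta - 2)(theta + 2), so E'(0) = -480.
Gradient descent moves in the -E' direction, i.e. theta is increasing.
The nearest critical point in that direction is theta = 2, where E'' = 288 > 0 (a local minimum). The iterate converges there.

2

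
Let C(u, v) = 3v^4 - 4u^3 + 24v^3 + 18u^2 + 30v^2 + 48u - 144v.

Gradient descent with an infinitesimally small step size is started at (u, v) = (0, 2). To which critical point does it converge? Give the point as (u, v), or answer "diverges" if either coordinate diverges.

C is separable, so gradient descent decouples: u follows -∂C/∂u, v follows -∂C/∂v.
∂C/∂u = -12(u - 4)(u + 1); at u=0 this is 48, so u decreases.
∂C/∂v = 12(v - 1)(v + 3)(v + 4); at v=2 this is 360, so v decreases.
u converges to its nearest critical value -1 (a local min of the u-part); v converges to 1. The iterate converges to (-1, 1).

(-1, 1)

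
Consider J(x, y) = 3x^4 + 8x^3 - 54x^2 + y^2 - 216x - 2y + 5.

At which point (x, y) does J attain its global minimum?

J(x,y) separates as P(x) + Q(y) + 5, so its minimum is min P + min Q + 5.
P'(x) = 12(x - 3)(x + 2)(x + 3) vanishes at x ∈ {-3, -2, 3}; Q'(y) = 2y - 2 vanishes at y ∈ {1}.
Local minima of P (where P''>0): P(-3)=189, P(3)=-675. Local minima of Q: Q(1)=-1.
So the global minimum of J is P(3) + Q(1) + 5 = -675 − 1 + 5 = -671, attained at (3, 1).

(3, 1)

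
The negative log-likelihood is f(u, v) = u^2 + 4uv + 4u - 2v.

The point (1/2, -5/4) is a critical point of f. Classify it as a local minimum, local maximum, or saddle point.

saddle point

The Hessian of f is constant: H = [[2, 4], [4, 0]].
det(H) = 2·0 − 4² = -16.
Since det(H) < 0, H is indefinite and the critical point is a saddle point.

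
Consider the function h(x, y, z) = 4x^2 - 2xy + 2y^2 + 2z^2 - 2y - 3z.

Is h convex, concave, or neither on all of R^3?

h is quadratic, so its Hessian is the constant matrix H = [[8, -2, 0], [-2, 4, 0], [0, 0, 4]].
Leading principal minors: 8, 28, 112.
All positive ⇒ H ≻ 0 ⇒ convex.

convex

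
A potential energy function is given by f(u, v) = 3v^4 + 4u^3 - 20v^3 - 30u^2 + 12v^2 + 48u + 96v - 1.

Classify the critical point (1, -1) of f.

saddle point

The mixed partial ∂²f/∂u∂v is 0, so the Hessian at any point is diag(f_uu, f_vv) = diag(12(2u - 5), 12(3v^2 - 10v + 2)).
At (1, -1): H = diag(-36, 180).
The eigenvalues have opposite signs, so H is indefinite: a saddle point.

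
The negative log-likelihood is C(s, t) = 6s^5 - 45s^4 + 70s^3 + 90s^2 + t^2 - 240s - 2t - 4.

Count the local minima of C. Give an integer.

C separates as a function of s plus a function of t, so ∇C=0 decouples.
∂C/∂s = 30(s - 4)(s - 2)(s - 1)(s + 1) = 0 at s ∈ {-1, 1, 2, 4}; ∂C/∂t = 2(t - 1) = 0 at t ∈ {1}.
The Hessian is diagonal: diag(C_ss, C_tt). Second derivatives: C_ss(-1)=-900, C_ss(1)=180, C_ss(2)=-180, C_ss(4)=900; C_tt(1)=2.
Local minima occur where both diagonal entries positive: (1, 1), (4, 1). Count: 2.

2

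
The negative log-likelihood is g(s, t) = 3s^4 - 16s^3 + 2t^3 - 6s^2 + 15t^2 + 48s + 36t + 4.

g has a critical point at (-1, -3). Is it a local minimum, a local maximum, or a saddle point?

The mixed partial ∂²g/∂s∂t is 0, so the Hessian at any point is diag(g_ss, g_tt) = diag(12(3s^2 - 8s - 1), 6(2t + 5)).
At (-1, -3): H = diag(120, -6).
The eigenvalues have opposite signs, so H is indefinite: a saddle point.

saddle point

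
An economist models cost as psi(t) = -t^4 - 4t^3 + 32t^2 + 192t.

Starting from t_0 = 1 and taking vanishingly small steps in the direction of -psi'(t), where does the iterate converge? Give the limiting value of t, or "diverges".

psi'(t) = -4(t - 4)(t + 3)(t + 4), so psi'(1) = 240.
Gradient descent moves in the -psi' direction, i.e. t is decreasing.
The nearest critical point in that direction is t = -3, where psi'' = 28 > 0 (a local minimum). The iterate converges there.

-3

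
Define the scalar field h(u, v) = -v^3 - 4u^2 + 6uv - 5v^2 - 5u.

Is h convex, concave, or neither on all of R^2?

The term -v^3 is cubic, so the Hessian is not constant.
∂²h/∂v² = -6v - 10, which takes both signs as v varies (negative for sufficiently large v). A diagonal entry of the Hessian changing sign means the Hessian is neither positive- nor negative-semidefinite on all of R^2.

neither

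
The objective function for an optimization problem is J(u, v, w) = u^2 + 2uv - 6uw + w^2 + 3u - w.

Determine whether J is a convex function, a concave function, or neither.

J is quadratic, so its Hessian is the constant matrix H = [[2, 2, -6], [2, 0, 0], [-6, 0, 2]].
Leading principal minors: 2, -4, -8.
Neither pattern holds ⇒ H is indefinite ⇒ neither convex nor concave.

neither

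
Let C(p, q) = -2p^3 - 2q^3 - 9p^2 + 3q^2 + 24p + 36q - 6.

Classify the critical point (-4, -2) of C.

local minimum

The mixed partial ∂²C/∂p∂q is 0, so the Hessian at any point is diag(C_pp, C_qq) = diag(-6(2p + 3), 6(-2q + 1)).
At (-4, -2): H = diag(30, 30).
Both eigenvalues are positive, so H is positive definite: a local minimum.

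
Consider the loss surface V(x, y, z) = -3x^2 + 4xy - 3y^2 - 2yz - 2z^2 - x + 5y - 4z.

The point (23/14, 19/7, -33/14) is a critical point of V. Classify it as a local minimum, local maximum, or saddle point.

local maximum

The Hessian is constant: H = [[-6, 4, 0], [4, -6, -2], [0, -2, -4]].
Leading principal minors: Δ₁ = -6, Δ₂ = 20, Δ₃ = -56.
The minors alternate sign starting negative (−, +, −), so H is negative definite: a local maximum.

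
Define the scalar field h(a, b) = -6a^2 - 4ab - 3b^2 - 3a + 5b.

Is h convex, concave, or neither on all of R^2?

h is quadratic, so its Hessian is the constant matrix H = [[-12, -4], [-4, -6]].
det(H) = 56, tr(H) = -18.
det(H) > 0 and tr(H) < 0, so H is negative definite everywhere: concave.

concave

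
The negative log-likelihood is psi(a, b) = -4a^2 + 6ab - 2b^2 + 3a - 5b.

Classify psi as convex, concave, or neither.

psi is quadratic, so its Hessian is the constant matrix H = [[-8, 6], [6, -4]].
det(H) = -4, tr(H) = -12.
det(H) < 0, so H is indefinite: neither convex nor concave.

neither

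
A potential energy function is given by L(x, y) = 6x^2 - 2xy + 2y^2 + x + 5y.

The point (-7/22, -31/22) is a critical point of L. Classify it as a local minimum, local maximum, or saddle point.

local minimum

The Hessian of L is constant: H = [[12, -2], [-2, 4]].
det(H) = 12·4 − (-2)² = 44.
det(H) > 0 and tr(H) = 16 > 0, so H is positive definite and the point is a local minimum.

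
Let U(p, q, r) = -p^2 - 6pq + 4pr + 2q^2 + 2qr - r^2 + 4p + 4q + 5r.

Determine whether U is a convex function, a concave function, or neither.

U is quadratic, so its Hessian is the constant matrix H = [[-2, -6, 4], [-6, 4, 2], [4, 2, -2]].
Leading principal minors: -2, -44, -64.
Neither pattern holds ⇒ H is indefinite ⇒ neither convex nor concave.

neither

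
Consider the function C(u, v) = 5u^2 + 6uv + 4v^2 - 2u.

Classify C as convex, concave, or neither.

convex

C is quadratic, so its Hessian is the constant matrix H = [[10, 6], [6, 8]].
det(H) = 44, tr(H) = 18.
det(H) > 0 and tr(H) > 0, so H is positive definite everywhere: convex.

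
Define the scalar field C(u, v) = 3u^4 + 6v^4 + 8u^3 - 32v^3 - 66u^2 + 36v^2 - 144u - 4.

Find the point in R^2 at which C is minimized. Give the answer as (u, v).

(3, 3)

C(u,v) separates as P(u) + Q(v) − 4, so its minimum is min P + min Q − 4.
P'(u) = 12(u - 3)(u + 1)(u + 4) vanishes at u ∈ {-4, -1, 3}; Q'(v) = 24v(v - 3)(v - 1) vanishes at v ∈ {0, 1, 3}.
Local minima of P (where P''>0): P(-4)=-224, P(3)=-567. Local minima of Q: Q(0)=0, Q(3)=-54.
So the global minimum of C is P(3) + Q(3) − 4 = -567 − 54 − 4 = -625, attained at (3, 3).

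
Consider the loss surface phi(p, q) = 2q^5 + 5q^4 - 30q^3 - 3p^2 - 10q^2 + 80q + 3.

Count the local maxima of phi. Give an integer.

phi separates as a function of p plus a function of q, so ∇phi=0 decouples.
∂phi/∂p = -6p = 0 at p ∈ {0}; ∂phi/∂q = 10(q - 2)(q - 1)(q + 1)(q + 4) = 0 at q ∈ {-4, -1, 1, 2}.
The Hessian is diagonal: diag(phi_pp, phi_qq). Second derivatives: phi_pp(0)=-6; phi_qq(-4)=-900, phi_qq(-1)=180, phi_qq(1)=-100, phi_qq(2)=180.
Local maxima occur where both diagonal entries negative: (0, -4), (0, 1). Count: 2.

2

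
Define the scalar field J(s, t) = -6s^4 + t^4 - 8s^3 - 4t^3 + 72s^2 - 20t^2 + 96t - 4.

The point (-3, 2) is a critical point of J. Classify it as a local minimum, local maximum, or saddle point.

local maximum

The mixed partial ∂²J/∂s∂t is 0, so the Hessian at any point is diag(J_ss, J_tt) = diag(24(-3s^2 - 2s + 6), 4(3t^2 - 6t - 10)).
At (-3, 2): H = diag(-360, -40).
Both eigenvalues are negative, so H is negative definite: a local maximum.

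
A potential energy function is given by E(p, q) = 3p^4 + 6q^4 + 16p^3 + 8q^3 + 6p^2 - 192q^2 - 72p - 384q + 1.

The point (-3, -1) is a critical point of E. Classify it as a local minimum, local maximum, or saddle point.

saddle point

The mixed partial ∂²E/∂p∂q is 0, so the Hessian at any point is diag(E_pp, E_qq) = diag(12(3p^2 + 8p + 1), 24(3q^2 + 2q - 16)).
At (-3, -1): H = diag(48, -360).
The eigenvalues have opposite signs, so H is indefinite: a saddle point.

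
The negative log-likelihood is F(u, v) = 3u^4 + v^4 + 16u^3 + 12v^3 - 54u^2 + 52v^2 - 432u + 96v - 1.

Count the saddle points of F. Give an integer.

F separates as a function of u plus a function of v, so ∇F=0 decouples.
∂F/∂u = 12(u - 3)(u + 3)(u + 4) = 0 at u ∈ {-4, -3, 3}; ∂F/∂v = 4(v + 2)(v + 3)(v + 4) = 0 at v ∈ {-4, -3, -2}.
The Hessian is diagonal: diag(F_uu, F_vv). Second derivatives: F_uu(-4)=84, F_uu(-3)=-72, F_uu(3)=504; F_vv(-4)=8, F_vv(-3)=-4, F_vv(-2)=8.
Saddle points occur where the two diagonal entries have opposite signs: (-4, -3), (-3, -4), (-3, -2), (3, -3). Count: 4.

4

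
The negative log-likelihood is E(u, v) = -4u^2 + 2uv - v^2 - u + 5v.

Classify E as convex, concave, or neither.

E is quadratic, so its Hessian is the constant matrix H = [[-8, 2], [2, -2]].
det(H) = 12, tr(H) = -10.
det(H) > 0 and tr(H) < 0, so H is negative definite everywhere: concave.

concave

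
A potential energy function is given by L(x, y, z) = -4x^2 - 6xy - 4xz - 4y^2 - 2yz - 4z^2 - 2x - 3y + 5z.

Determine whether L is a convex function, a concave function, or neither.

L is quadratic, so its Hessian is the constant matrix H = [[-8, -6, -4], [-6, -8, -2], [-4, -2, -8]].
Leading principal minors: -8, 28, -160.
Signs alternate −, +, − ⇒ H ≺ 0 ⇒ concave.

concave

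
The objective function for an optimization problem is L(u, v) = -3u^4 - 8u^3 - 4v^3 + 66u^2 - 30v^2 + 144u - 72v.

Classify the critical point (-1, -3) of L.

local minimum

The mixed partial ∂²L/∂u∂v is 0, so the Hessian at any point is diag(L_uu, L_vv) = diag(12(-3u^2 - 4u + 11), -12(2v + 5)).
At (-1, -3): H = diag(144, 12).
Both eigenvalues are positive, so H is positive definite: a local minimum.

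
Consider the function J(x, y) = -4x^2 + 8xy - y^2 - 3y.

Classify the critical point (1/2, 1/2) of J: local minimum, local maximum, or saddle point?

The Hessian of J is constant: H = [[-8, 8], [8, -2]].
det(H) = (-8)·(-2) − 8² = -48.
Since det(H) < 0, H is indefinite and the critical point is a saddle point.

saddle point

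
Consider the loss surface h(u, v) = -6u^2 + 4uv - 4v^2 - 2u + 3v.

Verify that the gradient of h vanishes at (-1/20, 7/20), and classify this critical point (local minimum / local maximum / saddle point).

∇h = (-12u + 4v - 2, 4u - 8v + 3); substituting (-1/20, 7/20) gives ∇h = (0, 0), so (-1/20, 7/20) is indeed a critical point.
The Hessian of h is constant: H = [[-12, 4], [4, -8]].
det(H) = (-12)·(-8) − 4² = 80.
det(H) > 0 and tr(H) = -20 < 0, so H is negative definite and the point is a local maximum.

local maximum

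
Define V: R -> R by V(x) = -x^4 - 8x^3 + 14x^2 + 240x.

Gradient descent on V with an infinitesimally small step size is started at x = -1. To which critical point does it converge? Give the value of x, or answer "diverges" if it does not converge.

V'(x) = -4(x - 3)(x + 4)(x + 5), so V'(-1) = 192.
Gradient descent moves in the -V' direction, i.e. x is decreasing.
The nearest critical point in that direction is x = -4, where V'' = 28 > 0 (a local minimum). The iterate converges there.

-4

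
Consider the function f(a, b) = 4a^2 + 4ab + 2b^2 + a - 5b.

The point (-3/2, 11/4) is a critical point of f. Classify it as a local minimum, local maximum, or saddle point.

The Hessian of f is constant: H = [[8, 4], [4, 4]].
det(H) = 8·4 − 4² = 16.
det(H) > 0 and tr(H) = 12 > 0, so H is positive definite and the point is a local minimum.

local minimum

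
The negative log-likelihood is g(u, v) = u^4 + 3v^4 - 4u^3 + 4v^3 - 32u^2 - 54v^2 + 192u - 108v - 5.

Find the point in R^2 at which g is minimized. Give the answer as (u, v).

g(u,v) separates as P(u) + Q(v) − 5, so its minimum is min P + min Q − 5.
P'(u) = 4(u - 4)(u - 3)(u + 4) vanishes at u ∈ {-4, 3, 4}; Q'(v) = 12(v - 3)(v + 1)(v + 3) vanishes at v ∈ {-3, -1, 3}.
Local minima of P (where P''>0): P(-4)=-768, P(4)=256. Local minima of Q: Q(-3)=-27, Q(3)=-459.
So the global minimum of g is P(-4) + Q(3) − 5 = -768 − 459 − 5 = -1232, attained at (-4, 3).

(-4, 3)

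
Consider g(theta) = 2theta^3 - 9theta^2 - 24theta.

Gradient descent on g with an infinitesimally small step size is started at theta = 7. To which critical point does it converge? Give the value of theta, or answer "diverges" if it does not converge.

4

g'(theta) = 6(theta - 4)(theta + 1), so g'(7) = 144.
Gradient descent moves in the -g' direction, i.e. theta is decreasing.
The nearest critical point in that direction is theta = 4, where g'' = 30 > 0 (a local minimum). The iterate converges there.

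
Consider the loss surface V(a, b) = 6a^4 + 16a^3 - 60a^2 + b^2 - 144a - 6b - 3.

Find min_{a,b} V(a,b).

V(a,b) separates as P(a) + Q(b) − 3, so its minimum is min P + min Q − 3.
P'(a) = 24(a - 2)(a + 1)(a + 3) vanishes at a ∈ {-3, -1, 2}; Q'(b) = 2b - 6 vanishes at b ∈ {3}.
Local minima of P (where P''>0): P(-3)=-54, P(2)=-304. Local minima of Q: Q(3)=-9.
So the global minimum of V is P(2) + Q(3) − 3 = -304 − 9 − 3 = -316, attained at (2, 3).

-316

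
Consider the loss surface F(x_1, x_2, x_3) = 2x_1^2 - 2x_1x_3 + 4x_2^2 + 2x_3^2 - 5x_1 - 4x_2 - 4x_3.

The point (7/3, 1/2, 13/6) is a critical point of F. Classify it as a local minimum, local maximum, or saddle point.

The Hessian is constant: H = [[4, 0, -2], [0, 8, 0], [-2, 0, 4]].
Leading principal minors: Δ₁ = 4, Δ₂ = 32, Δ₃ = 96.
All leading minors are positive, so H is positive definite: a local minimum.

local minimum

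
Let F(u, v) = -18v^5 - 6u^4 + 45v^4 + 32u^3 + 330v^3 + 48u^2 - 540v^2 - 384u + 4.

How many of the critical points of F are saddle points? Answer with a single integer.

6

F separates as a function of u plus a function of v, so ∇F=0 decouples.
∂F/∂u = -24(u - 4)(u - 2)(u + 2) = 0 at u ∈ {-2, 2, 4}; ∂F/∂v = -90v(v - 4)(v - 1)(v + 3) = 0 at v ∈ {-3, 0, 1, 4}.
The Hessian is diagonal: diag(F_uu, F_vv). Second derivatives: F_uu(-2)=-576, F_uu(2)=192, F_uu(4)=-288; F_vv(-3)=7560, F_vv(0)=-1080, F_vv(1)=1080, F_vv(4)=-7560.
Saddle points occur where the two diagonal entries have opposite signs: (-2, -3), (-2, 1), (2, 0), (2, 4), (4, -3), (4, 1). Count: 6.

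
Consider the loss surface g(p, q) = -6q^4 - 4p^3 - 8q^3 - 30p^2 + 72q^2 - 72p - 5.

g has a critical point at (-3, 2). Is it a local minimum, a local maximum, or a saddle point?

saddle point

The mixed partial ∂²g/∂p∂q is 0, so the Hessian at any point is diag(g_pp, g_qq) = diag(-12(2p + 5), 24(-3q^2 - 2q + 6)).
At (-3, 2): H = diag(12, -240).
The eigenvalues have opposite signs, so H is indefinite: a saddle point.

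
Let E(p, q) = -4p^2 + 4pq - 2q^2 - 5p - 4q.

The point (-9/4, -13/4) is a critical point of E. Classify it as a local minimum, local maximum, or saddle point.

local maximum

The Hessian of E is constant: H = [[-8, 4], [4, -4]].
det(H) = (-8)·(-4) − 4² = 16.
det(H) > 0 and tr(H) = -12 < 0, so H is negative definite and the point is a local maximum.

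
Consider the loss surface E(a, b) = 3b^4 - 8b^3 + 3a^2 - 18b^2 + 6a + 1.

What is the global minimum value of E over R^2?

E(a,b) separates as P(a) + Q(b) + 1, so its minimum is min P + min Q + 1.
P'(a) = 6a + 6 vanishes at a ∈ {-1}; Q'(b) = 12b(b - 3)(b + 1) vanishes at b ∈ {-1, 0, 3}.
Local minima of P (where P''>0): P(-1)=-3. Local minima of Q: Q(-1)=-7, Q(3)=-135.
So the global minimum of E is P(-1) + Q(3) + 1 = -3 − 135 + 1 = -137, attained at (-1, 3).

-137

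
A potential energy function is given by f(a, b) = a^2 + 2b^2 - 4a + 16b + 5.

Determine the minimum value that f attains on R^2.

f(a,b) separates as P(a) + Q(b) + 5, so its minimum is min P + min Q + 5.
P'(a) = 2a - 4 vanishes at a ∈ {2}; Q'(b) = 4b + 16 vanishes at b ∈ {-4}.
Local minima of P (where P''>0): P(2)=-4. Local minima of Q: Q(-4)=-32.
So the global minimum of f is P(2) + Q(-4) + 5 = -4 − 32 + 5 = -31, attained at (2, -4).

-31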